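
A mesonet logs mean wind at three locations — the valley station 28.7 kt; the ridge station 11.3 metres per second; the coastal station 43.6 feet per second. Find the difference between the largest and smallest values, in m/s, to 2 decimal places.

the valley station: 28.7 kt = 14.7646 m/s.
the coastal station: 43.6 ft/s = 13.2893 m/s.
Spread: 14.7646 − 11.3000 = 3.46 m/s.

3.46 m/s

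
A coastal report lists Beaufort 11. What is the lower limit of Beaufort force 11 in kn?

56 kt

Beaufort 11 (violent storm) spans 56–63 knots.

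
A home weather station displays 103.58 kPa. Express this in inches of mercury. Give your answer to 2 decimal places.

1 kPa = 0.2953 inHg, so 103.58 × 0.2953 = 30.59 inHg.

30.59 inHg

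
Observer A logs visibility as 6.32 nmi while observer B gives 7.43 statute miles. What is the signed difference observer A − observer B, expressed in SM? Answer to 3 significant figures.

observer A: 6.32 nmi = 7.27293 SM.
Difference: 7.27293 − 7.43000 = -0.157 SM.

-0.157 SM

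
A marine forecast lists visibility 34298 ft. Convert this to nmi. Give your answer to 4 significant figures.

1 ft = 0.000164579 nmi, so 34298 × 0.000164579 = 5.645 nmi.

5.645 nmi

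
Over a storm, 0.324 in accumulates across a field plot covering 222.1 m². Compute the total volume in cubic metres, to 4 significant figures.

Depth: 0.324 in × 25.4 = 8.2296 mm.
1 mm over 1 m² is 1 L, so volume = 8.2296 × 222.1 = 1827.7942 L = 1.828 m³.

1.828 cubic metres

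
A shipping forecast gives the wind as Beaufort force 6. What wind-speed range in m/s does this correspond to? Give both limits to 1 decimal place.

10.8 to 13.8 m/s

Beaufort 6 (strong breeze) spans 10.8–13.8 m/s.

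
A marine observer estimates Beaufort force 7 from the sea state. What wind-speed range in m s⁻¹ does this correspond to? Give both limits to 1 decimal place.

Beaufort 7 (near gale) spans 13.9–17.1 m/s.

13.9 to 17.1 m/s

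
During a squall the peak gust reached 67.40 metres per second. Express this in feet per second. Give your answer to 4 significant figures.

221.1 ft/s

1 m/s = 3.28084 ft/s, so 67.40 × 3.28084 = 221.1 ft/s.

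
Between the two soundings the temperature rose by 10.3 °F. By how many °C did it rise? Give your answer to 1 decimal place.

A change of 1 °C equals a change of 1.8 °F: Δ°C = 10.3 × 0.5556 = 5.7 °C.

5.7 °C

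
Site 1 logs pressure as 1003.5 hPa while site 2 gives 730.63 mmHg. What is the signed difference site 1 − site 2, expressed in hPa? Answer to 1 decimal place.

site 2: 730.63 mmHg = 974.093 hPa.
Difference: 1003.500 − 974.093 = 29.4 hPa.

29.4 hPa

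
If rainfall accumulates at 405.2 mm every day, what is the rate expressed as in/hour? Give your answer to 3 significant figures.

405.2 mm/day × 0.0393701 in/mm × 0.0416667 day/hour = 0.665 in/hour.

0.665 in/hour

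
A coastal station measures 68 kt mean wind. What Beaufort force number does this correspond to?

68 kt lies in the Beaufort 12 band (hurricane force, ≥64 kt).

Beaufort force 12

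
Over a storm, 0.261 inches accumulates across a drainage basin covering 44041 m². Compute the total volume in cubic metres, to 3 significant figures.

292 cubic metres

Depth: 0.261 in × 25.4 = 6.6294 mm.
1 mm over 1 m² is 1 L, so volume = 6.6294 × 44041 = 291965.41 L = 292 m³.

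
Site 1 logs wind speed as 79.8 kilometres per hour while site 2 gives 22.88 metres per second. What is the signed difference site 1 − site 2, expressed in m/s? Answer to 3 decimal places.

-0.713 m/s

site 1: 79.8 km/h = 22.16667 m/s.
Difference: 22.16667 − 22.88000 = -0.713 m/s.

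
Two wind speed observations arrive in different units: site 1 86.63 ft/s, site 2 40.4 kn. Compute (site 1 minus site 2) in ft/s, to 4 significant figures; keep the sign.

site 2: 40.4 kt = 68.1875 ft/s.
Difference: 86.6300 − 68.1875 = 18.44 ft/s.

18.44 ft/s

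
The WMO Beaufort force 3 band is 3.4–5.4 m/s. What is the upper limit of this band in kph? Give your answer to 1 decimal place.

3.4–5.4 m/s × 3.6 = 12.2–19.4 km/h.

19.4 km/h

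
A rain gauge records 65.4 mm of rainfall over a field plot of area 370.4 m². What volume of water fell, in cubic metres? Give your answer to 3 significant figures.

24.2 cubic metres

1 mm over 1 m² is 1 L, so volume = 65.4 × 370.4 = 24224.16 L = 24.2 m³.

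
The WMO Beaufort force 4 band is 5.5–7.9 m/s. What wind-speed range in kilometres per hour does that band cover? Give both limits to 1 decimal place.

19.8 to 28.4 km/h

5.5–7.9 m/s × 3.6 = 19.8–28.4 km/h.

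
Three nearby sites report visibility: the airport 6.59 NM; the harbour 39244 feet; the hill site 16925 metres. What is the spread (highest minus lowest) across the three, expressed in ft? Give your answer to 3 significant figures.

16300 ft

the airport: 6.59 nmi = 40041.60 ft.
the hill site: 16925 m = 55528.22 ft.
Spread: 55528.22 − 39244.00 = 16300 ft.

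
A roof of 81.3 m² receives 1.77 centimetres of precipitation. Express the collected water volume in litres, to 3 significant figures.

Depth: 1.77 cm × 10 = 17.7 mm.
1 mm over 1 m² is 1 L, so volume = 17.7 × 81.3 = 1439.01 L ≈ 1440 L.

1440 litres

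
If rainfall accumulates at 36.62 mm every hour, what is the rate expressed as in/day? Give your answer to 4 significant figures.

36.62 mm/hour × 0.0393701 in/mm × 24 hour/day = 34.60 in/day.

34.60 in/day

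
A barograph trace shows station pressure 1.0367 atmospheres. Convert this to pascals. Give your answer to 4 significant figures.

1 atm = 101325 Pa, so 1.0367 × 101325 = 105000 Pa.

105000 Pa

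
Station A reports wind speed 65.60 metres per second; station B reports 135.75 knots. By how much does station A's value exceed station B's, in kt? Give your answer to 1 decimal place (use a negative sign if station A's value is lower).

-8.2 kt

station A: 65.60 m/s = 127.516 kt.
Difference: 127.516 − 135.750 = -8.2 kt.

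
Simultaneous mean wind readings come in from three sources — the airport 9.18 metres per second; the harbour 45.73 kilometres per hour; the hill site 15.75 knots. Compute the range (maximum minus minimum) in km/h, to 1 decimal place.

the airport: 9.18 m/s = 33.048 km/h.
the hill site: 15.75 kt = 29.169 km/h.
Spread: 45.730 − 29.169 = 16.6 km/h.

16.6 km/h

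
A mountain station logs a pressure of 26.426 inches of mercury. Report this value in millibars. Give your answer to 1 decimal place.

1 inHg = 33.8639 mb, so 26.426 × 33.8639 = 894.9 mb.

894.9 mb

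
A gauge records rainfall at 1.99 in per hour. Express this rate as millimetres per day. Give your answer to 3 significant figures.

1.99 in/hour × 25.4 mm/in × 24 hour/day = 1210 mm/day.

1210 mm/day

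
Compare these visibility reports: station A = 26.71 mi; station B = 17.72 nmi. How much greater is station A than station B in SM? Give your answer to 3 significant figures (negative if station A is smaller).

6.32 SM

station B: 17.72 nmi = 20.3918 SM.
Difference: 26.7100 − 20.3918 = 6.32 SM.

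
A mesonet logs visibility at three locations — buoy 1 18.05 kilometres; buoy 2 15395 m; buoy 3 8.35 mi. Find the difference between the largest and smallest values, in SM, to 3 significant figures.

2.87 SM

buoy 1: 18.05 km = 11.2158 SM.
buoy 2: 15395 m = 9.5660 SM.
Spread: 11.2158 − 8.3500 = 2.87 SM.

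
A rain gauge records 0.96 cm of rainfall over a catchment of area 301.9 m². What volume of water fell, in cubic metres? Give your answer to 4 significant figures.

Depth: 0.96 cm × 10 = 9.6 mm.
1 mm over 1 m² is 1 L, so volume = 9.6 × 301.9 = 2898.24 L = 2.898 m³.

2.898 cubic metres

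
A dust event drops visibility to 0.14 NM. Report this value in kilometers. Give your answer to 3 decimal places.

0.259 km

1 nmi = 1.852 km, so 0.14 × 1.852 = 0.259 km.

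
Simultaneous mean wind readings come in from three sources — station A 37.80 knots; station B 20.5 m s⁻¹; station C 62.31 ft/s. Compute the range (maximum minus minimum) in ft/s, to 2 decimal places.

4.95 ft/s

station A: 37.80 kt = 63.7992 ft/s.
station B: 20.5 m/s = 67.2572 ft/s.
Spread: 67.2572 − 62.3100 = 4.95 ft/s.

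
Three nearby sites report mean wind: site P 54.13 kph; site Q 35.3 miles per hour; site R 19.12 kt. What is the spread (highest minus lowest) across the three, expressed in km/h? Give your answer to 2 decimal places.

site Q: 35.3 mph = 56.8098 km/h.
site R: 19.12 kt = 35.4102 km/h.
Spread: 56.8098 − 35.4102 = 21.40 km/h.

21.40 km/h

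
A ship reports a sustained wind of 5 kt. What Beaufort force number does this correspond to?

Beaufort force 2

5 kt lies in the Beaufort 2 band (light breeze, 4–6 kt).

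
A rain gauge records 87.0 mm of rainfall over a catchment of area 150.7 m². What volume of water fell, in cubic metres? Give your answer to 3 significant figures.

13.1 cubic metres

1 mm over 1 m² is 1 L, so volume = 87 × 150.7 = 13110.9 L = 13.1 m³.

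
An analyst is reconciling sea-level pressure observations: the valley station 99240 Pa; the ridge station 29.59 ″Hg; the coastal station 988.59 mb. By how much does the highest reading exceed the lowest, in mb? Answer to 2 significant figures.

the valley station: 99240 Pa = 992.40 mb.
the ridge station: 29.59 inHg = 1002.03 mb.
Spread: 1002.03 − 988.59 = 13 mb.

13 mb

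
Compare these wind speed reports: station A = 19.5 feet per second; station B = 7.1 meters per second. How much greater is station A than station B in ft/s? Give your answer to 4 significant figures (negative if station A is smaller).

-3.794 ft/s

station B: 7.1 m/s = 23.29396 ft/s.
Difference: 19.50000 − 23.29396 = -3.794 ft/s.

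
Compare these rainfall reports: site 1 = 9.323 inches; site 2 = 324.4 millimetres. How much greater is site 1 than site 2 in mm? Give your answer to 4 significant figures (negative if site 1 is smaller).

site 1: 9.323 in = 236.8042 mm.
Difference: 236.8042 − 324.4000 = -87.60 mm.

-87.60 mm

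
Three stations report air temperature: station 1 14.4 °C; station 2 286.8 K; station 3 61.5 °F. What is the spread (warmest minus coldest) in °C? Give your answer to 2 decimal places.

2.74 °C

station 2: 286.8 K = 13.650 °C.
station 3: 61.5 °F = 16.389 °C.
Spread: 16.389 − 13.650 = 2.739 °C.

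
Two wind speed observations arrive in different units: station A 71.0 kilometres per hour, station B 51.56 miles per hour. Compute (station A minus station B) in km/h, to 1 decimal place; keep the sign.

-12.0 km/h

station B: 51.56 mph = 82.978 km/h.
Difference: 71.000 − 82.978 = -12.0 km/h.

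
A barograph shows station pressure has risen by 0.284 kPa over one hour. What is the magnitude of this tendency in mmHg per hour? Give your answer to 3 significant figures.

2.13 mmHg per hour

0.284 kPa / 1 h × 7.50062 mmHg/kPa = 2.13 mmHg/h.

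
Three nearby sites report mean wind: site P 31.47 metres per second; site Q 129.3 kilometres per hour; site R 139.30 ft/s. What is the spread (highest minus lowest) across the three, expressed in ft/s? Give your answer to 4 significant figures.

site P: 31.47 m/s = 103.2480 ft/s.
site Q: 129.3 km/h = 117.8368 ft/s.
Spread: 139.3000 − 103.2480 = 36.05 ft/s.

36.05 ft/s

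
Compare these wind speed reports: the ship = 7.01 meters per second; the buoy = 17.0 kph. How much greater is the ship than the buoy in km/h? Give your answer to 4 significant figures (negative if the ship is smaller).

8.236 km/h

the ship: 7.01 m/s = 25.23600 km/h.
Difference: 25.23600 − 17.00000 = 8.236 km/h.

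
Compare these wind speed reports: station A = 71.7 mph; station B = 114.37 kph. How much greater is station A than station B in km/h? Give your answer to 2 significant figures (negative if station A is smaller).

1.0 km/h

station A: 71.7 mph = 115.390 km/h.
Difference: 115.390 − 114.370 = 1.0 km/h.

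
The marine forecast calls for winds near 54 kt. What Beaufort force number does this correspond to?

54 kt lies in the Beaufort 10 band (storm, 48–55 kt).

Beaufort force 10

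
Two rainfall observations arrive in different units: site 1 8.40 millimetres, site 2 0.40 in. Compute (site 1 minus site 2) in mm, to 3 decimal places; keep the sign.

-1.760 mm

site 2: 0.40 in = 10.16000 mm.
Difference: 8.40000 − 10.16000 = -1.760 mm.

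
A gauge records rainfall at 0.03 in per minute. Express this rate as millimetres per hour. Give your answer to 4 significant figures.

0.03 in/minute × 25.4 mm/in × 60 minute/hour = 45.72 mm/hour.

45.72 mm/hour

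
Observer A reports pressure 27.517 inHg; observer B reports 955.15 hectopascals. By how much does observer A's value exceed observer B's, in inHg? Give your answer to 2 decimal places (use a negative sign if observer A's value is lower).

-0.69 inHg

observer B: 955.15 hPa = 28.2056 inHg.
Difference: 27.5170 − 28.2056 = -0.69 inHg.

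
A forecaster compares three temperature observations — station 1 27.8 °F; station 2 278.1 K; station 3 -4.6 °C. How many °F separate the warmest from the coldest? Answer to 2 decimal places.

17.19 °F

station 1: 27.8 °F = -2.333 °C.
station 2: 278.1 K = 4.950 °C.
Spread: 4.950 − (-4.600) = 9.550 °C = 17.19 °F.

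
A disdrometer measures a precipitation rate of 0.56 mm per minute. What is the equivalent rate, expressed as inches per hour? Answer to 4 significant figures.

1.323 in/hour

0.56 mm/minute × 0.0393701 in/mm × 60 minute/hour = 1.323 in/hour.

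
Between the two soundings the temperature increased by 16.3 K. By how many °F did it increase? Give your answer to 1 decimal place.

A change of 1 °C equals a change of 1.8 °F: Δ°F = 16.3 × 1.8 = 29.3 °F.

29.3 °F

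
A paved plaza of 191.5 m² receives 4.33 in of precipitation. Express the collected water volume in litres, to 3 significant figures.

21100 litres

Depth: 4.33 in × 25.4 = 109.982 mm.
1 mm over 1 m² is 1 L, so volume = 109.982 × 191.5 = 21061.553 L ≈ 21100 L.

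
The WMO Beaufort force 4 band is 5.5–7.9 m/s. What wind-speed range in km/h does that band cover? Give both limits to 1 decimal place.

5.5–7.9 m/s × 3.6 = 19.8–28.4 km/h.

19.8 to 28.4 km/h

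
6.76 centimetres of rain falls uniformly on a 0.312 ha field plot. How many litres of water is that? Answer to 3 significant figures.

Depth: 6.76 cm × 10 = 67.6 mm.
Area: 0.312 ha = 3120 m².
1 mm over 1 m² is 1 L, so volume = 67.6 × 3120 = 210912 L ≈ 211000 L.

211000 litres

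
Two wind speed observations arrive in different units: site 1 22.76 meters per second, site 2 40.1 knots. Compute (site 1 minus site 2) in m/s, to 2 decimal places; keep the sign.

site 2: 40.1 kt = 20.6292 m/s.
Difference: 22.7600 − 20.6292 = 2.13 m/s.

2.13 m/s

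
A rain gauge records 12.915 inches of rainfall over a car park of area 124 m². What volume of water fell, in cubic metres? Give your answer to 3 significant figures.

Depth: 12.915 in × 25.4 = 328.041 mm.
1 mm over 1 m² is 1 L, so volume = 328.041 × 124 = 40677.084 L = 40.7 m³.

40.7 cubic metres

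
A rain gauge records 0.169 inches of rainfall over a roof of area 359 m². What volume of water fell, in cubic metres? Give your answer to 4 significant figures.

Depth: 0.169 in × 25.4 = 4.2926 mm.
1 mm over 1 m² is 1 L, so volume = 4.2926 × 359 = 1541.0434 L = 1.541 m³.

1.541 cubic metres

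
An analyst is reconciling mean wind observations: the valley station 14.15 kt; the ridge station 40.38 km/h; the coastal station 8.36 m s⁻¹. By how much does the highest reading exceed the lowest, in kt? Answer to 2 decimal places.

7.65 kt

the ridge station: 40.38 km/h = 21.8035 kt.
the coastal station: 8.36 m/s = 16.2505 kt.
Spread: 21.8035 − 14.1500 = 7.65 kt.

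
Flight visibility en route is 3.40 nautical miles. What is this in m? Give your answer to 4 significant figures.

1 nmi = 1852 m, so 3.40 × 1852 = 6297 m.

6297 m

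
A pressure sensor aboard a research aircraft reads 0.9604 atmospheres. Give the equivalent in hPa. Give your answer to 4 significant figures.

973.1 hPa

1 atm = 1013.25 hPa, so 0.9604 × 1013.25 = 973.1 hPa.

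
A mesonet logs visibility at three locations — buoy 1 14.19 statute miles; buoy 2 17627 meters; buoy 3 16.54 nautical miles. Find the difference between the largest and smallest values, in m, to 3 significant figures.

13000 m

buoy 1: 14.19 SM = 22836.59 m.
buoy 3: 16.54 nmi = 30632.08 m.
Spread: 30632.08 − 17627.00 = 13000 m.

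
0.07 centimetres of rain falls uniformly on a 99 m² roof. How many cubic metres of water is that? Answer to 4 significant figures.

Depth: 0.07 cm × 10 = 0.7 mm.
1 mm over 1 m² is 1 L, so volume = 0.7 × 99 = 69.3 L = 0.06930 m³.

0.06930 cubic metres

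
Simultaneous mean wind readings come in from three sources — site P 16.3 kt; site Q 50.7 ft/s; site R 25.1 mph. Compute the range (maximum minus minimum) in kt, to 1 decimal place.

13.7 kt

site Q: 50.7 ft/s = 30.039 kt.
site R: 25.1 mph = 21.811 kt.
Spread: 30.039 − 16.300 = 13.7 kt.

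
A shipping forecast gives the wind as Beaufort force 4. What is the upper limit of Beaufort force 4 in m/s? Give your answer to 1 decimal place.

7.9 m/s

Beaufort 4 (moderate breeze) spans 5.5–7.9 m/s.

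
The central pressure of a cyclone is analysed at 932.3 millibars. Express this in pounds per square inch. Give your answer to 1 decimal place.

13.5 psi

1 mb = 0.0145038 psi, so 932.3 × 0.0145038 = 13.5 psi.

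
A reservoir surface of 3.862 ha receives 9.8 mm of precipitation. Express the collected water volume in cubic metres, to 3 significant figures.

Area: 3.862 ha = 38620 m².
1 mm over 1 m² is 1 L, so volume = 9.8 × 38620 = 378476 L = 378 m³.

378 cubic metres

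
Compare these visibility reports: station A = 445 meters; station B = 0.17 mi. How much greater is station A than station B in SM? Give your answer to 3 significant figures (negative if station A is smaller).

station A: 445 m = 0.27651 SM.
Difference: 0.27651 − 0.17000 = 0.107 SM.

0.107 SM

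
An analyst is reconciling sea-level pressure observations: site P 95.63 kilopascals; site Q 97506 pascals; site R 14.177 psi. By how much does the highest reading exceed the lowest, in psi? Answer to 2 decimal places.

0.31 psi

site P: 95.63 kPa = 13.8700 psi.
site Q: 97506 Pa = 14.1420 psi.
Spread: 14.1770 − 13.8700 = 0.31 psi.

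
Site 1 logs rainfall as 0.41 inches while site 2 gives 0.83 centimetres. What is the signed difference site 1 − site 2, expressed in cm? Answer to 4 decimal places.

site 1: 0.41 in = 1.041400 cm.
Difference: 1.041400 − 0.830000 = 0.2114 cm.

0.2114 cm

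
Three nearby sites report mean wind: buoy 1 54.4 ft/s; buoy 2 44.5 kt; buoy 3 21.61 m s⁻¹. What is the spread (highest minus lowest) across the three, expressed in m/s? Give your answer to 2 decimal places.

6.31 m/s

buoy 1: 54.4 ft/s = 16.5811 m/s.
buoy 2: 44.5 kt = 22.8928 m/s.
Spread: 22.8928 − 16.5811 = 6.31 m/s.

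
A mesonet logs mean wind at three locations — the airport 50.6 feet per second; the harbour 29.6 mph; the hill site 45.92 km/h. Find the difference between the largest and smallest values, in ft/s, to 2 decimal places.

8.75 ft/s

the harbour: 29.6 mph = 43.4133 ft/s.
the hill site: 45.92 km/h = 41.8489 ft/s.
Spread: 50.6000 − 41.8489 = 8.75 ft/s.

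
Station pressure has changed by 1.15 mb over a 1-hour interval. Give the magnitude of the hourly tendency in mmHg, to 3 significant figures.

0.863 mmHg per hour

1.15 mb / 1 h × 0.750062 mmHg/mb = 0.863 mmHg/h.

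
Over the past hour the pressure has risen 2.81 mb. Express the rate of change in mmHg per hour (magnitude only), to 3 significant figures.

2.11 mmHg per hour

2.81 mb / 1 h × 0.750062 mmHg/mb = 2.11 mmHg/h.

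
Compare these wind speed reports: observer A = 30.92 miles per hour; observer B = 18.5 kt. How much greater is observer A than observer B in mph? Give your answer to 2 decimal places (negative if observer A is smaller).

9.63 mph

observer B: 18.5 kt = 21.2894 mph.
Difference: 30.9200 − 21.2894 = 9.63 mph.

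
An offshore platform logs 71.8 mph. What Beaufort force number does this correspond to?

Beaufort force 11

71.8 mph = 32.1 m/s, which is Beaufort 11 (violent storm, 28.5–32.6 m/s).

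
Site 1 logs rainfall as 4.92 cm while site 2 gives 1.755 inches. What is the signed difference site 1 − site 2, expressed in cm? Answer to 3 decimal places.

0.462 cm

site 2: 1.755 in = 4.45770 cm.
Difference: 4.92000 − 4.45770 = 0.462 cm.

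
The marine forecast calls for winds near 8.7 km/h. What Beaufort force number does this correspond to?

Beaufort force 2

8.7 km/h = 2.4 m/s, which is Beaufort 2 (light breeze, 1.6–3.3 m/s).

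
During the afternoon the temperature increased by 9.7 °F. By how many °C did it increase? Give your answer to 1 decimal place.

5.4 °C

Converting a difference, only the 9/5 scale factor applies: Δ°C = 9.7 × 0.5556 = 5.4 °C.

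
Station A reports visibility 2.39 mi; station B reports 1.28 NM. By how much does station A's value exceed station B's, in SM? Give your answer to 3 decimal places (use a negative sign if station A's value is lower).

0.917 SM

station B: 1.28 nmi = 1.47300 SM.
Difference: 2.39000 − 1.47300 = 0.917 SM.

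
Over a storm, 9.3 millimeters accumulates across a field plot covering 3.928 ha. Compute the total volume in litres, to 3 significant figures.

Area: 3.928 ha = 39280 m².
1 mm over 1 m² is 1 L, so volume = 9.3 × 39280 = 365304 L ≈ 365000 L.

365000 litres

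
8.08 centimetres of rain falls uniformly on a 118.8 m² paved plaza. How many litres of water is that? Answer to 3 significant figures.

Depth: 8.08 cm × 10 = 80.8 mm.
1 mm over 1 m² is 1 L, so volume = 80.8 × 118.8 = 9599.04 L ≈ 9600 L.

9600 litres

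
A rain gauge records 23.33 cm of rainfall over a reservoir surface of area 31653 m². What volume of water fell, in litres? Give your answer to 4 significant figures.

7385000 litres

Depth: 23.33 cm × 10 = 233.3 mm.
1 mm over 1 m² is 1 L, so volume = 233.3 × 31653 = 7384644.9 L ≈ 7385000 L.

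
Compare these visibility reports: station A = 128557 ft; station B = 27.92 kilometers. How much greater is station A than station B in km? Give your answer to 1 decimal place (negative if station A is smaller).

11.3 km

station A: 128557 ft = 39.184 km.
Difference: 39.184 − 27.920 = 11.3 km.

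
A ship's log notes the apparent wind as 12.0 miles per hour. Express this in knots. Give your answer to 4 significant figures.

1 mph = 0.868976 kt, so 12.0 × 0.868976 = 10.43 kt.

10.43 kt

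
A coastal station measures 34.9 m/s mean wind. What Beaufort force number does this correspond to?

34.9 m/s lies in the Beaufort 12 band (hurricane force, ≥32.7 m/s).

Beaufort force 12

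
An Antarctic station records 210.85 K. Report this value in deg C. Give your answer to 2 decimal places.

-62.30 °C

°C = 210.85 − 273.15 = -62.30 °C.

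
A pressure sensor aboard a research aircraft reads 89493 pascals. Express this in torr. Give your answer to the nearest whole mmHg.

671 mmHg

1 Pa = 0.00750062 mmHg, so 89493 × 0.00750062 = 671 mmHg.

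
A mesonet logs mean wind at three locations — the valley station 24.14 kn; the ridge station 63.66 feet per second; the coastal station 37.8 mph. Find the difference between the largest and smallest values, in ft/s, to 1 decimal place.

22.9 ft/s

the valley station: 24.14 kt = 40.744 ft/s.
the coastal station: 37.8 mph = 55.440 ft/s.
Spread: 63.660 − 40.744 = 22.9 ft/s.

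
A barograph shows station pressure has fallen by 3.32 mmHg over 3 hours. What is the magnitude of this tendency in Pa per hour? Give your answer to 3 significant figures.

148 Pa per hour

3.32 mmHg / 3 h × 133.322 Pa/mmHg = 148 Pa/h.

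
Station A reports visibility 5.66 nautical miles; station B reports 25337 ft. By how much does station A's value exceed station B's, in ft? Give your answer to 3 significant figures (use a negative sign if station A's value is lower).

station A: 5.66 nmi = 34390.81 ft.
Difference: 34390.81 − 25337.00 = 9050 ft.

9050 ft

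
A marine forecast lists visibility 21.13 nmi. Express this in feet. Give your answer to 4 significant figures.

1 nmi = 6076.12 ft, so 21.13 × 6076.12 = 128400 ft.

128400 ft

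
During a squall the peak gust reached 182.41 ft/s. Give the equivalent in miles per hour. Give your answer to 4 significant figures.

1 ft/s = 0.681818 mph, so 182.41 × 0.681818 = 124.4 mph.

124.4 mph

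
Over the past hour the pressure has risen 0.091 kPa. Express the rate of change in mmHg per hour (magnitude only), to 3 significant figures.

0.683 mmHg per hour

0.091 kPa / 1 h × 7.50062 mmHg/kPa = 0.683 mmHg/h.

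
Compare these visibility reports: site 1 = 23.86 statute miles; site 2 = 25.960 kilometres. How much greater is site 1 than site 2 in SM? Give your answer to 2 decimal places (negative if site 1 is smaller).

site 2: 25.960 km = 16.1308 SM.
Difference: 23.8600 − 16.1308 = 7.73 SM.

7.73 SM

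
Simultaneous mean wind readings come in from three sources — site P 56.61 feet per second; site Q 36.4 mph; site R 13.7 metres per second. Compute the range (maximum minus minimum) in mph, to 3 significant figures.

7.95 mph

site P: 56.61 ft/s = 38.5977 mph.
site R: 13.7 m/s = 30.6460 mph.
Spread: 38.5977 − 30.6460 = 7.95 mph.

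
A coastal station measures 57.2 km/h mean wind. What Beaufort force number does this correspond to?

57.2 km/h = 15.9 m/s, which is Beaufort 7 (near gale, 13.9–17.1 m/s).

Beaufort force 7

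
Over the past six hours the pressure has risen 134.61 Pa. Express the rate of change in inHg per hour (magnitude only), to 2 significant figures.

0.0066 inHg per hour

134.61 Pa / 6 h × 0.0002953 inHg/Pa = 0.0066 inHg/h.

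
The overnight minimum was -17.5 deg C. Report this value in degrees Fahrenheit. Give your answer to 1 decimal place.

0.5 °F

°F = °C × 9/5 + 32 = -17.5 × 1.8 + 32 = 0.5 °F.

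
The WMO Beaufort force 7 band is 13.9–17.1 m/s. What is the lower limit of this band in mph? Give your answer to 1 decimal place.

31.1 mph

13.9–17.1 m/s × 2.237 = 31.1–38.3 mph.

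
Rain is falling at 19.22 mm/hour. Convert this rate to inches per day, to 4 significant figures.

19.22 mm/hour × 0.0393701 in/mm × 24 hour/day = 18.16 in/day.

18.16 in/day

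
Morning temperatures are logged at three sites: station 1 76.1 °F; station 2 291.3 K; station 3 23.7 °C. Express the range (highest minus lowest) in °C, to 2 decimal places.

6.35 °C

station 1: 76.1 °F = 24.500 °C.
station 2: 291.3 K = 18.150 °C.
Spread: 24.500 − 18.150 = 6.350 °C.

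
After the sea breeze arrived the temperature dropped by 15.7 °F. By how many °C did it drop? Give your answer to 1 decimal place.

8.7 °C

For a temperature change the 32° offset cancels: Δ°C = 15.7 × 0.5556 = 8.7 °C.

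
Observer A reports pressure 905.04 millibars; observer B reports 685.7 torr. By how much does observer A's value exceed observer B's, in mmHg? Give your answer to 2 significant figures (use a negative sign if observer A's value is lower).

-6.9 mmHg

observer A: 905.04 mb = 678.836 mmHg.
Difference: 678.836 − 685.700 = -6.9 mmHg.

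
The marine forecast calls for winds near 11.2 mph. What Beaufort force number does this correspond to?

11.2 mph = 5.0 m/s, which is Beaufort 3 (gentle breeze, 3.4–5.4 m/s).

Beaufort force 3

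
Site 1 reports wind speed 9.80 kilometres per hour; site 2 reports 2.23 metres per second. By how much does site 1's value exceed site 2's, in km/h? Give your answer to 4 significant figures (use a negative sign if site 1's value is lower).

site 2: 2.23 m/s = 8.02800 km/h.
Difference: 9.80000 − 8.02800 = 1.772 km/h.

1.772 km/h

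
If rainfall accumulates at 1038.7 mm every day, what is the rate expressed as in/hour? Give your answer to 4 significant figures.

1038.7 mm/day × 0.0393701 in/mm × 0.0416667 day/hour = 1.704 in/hour.

1.704 in/hour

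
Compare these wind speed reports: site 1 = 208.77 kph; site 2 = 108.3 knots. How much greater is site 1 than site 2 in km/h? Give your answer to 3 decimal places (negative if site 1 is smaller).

8.198 km/h

site 2: 108.3 kt = 200.57160 km/h.
Difference: 208.77000 − 200.57160 = 8.198 km/h.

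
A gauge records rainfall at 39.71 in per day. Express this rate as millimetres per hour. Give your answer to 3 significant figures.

39.71 in/day × 25.4 mm/in × 0.0416667 day/hour = 42.0 mm/hour.

42.0 mm/hour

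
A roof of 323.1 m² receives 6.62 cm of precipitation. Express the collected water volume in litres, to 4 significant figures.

Depth: 6.62 cm × 10 = 66.2 mm.
1 mm over 1 m² is 1 L, so volume = 66.2 × 323.1 = 21389.22 L ≈ 21390 L.

21390 litres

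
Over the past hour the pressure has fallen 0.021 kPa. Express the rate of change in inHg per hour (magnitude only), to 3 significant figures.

0.00620 inHg per hour

0.021 kPa / 1 h × 0.2953 inHg/kPa = 0.00620 inHg/h.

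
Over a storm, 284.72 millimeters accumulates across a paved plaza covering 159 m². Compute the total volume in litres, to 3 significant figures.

45300 litres

1 mm over 1 m² is 1 L, so volume = 284.72 × 159 = 45270.48 L ≈ 45300 L.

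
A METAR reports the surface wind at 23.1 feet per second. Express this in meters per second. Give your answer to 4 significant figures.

1 ft/s = 0.3048 m/s, so 23.1 × 0.3048 = 7.041 m/s.

7.041 m/s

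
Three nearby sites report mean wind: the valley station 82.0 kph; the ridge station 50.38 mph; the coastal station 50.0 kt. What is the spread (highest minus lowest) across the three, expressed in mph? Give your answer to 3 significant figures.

the valley station: 82.0 km/h = 50.9524 mph.
the coastal station: 50.0 kt = 57.5390 mph.
Spread: 57.5390 − 50.3800 = 7.16 mph.

7.16 mph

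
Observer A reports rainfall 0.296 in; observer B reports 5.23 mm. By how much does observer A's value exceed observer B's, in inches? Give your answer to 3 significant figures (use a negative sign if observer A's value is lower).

observer B: 5.23 mm = 0.205906 in.
Difference: 0.296000 − 0.205906 = 0.0901 in.

0.0901 in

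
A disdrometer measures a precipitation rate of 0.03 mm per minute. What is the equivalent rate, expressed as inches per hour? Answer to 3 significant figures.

0.0709 in/hour

0.03 mm/minute × 0.0393701 in/mm × 60 minute/hour = 0.0709 in/hour.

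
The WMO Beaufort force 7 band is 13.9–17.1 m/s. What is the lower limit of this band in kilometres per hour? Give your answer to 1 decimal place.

50.0 km/h

13.9–17.1 m/s × 3.6 = 50.0–61.6 km/h.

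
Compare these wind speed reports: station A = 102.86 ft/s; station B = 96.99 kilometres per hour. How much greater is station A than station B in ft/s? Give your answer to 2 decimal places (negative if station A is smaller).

14.47 ft/s

station B: 96.99 km/h = 88.3913 ft/s.
Difference: 102.8600 − 88.3913 = 14.47 ft/s.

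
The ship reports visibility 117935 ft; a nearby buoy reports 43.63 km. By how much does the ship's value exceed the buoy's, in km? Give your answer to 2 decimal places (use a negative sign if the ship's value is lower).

-7.68 km

the ship: 117935 ft = 35.9466 km.
Difference: 35.9466 − 43.6300 = -7.68 km.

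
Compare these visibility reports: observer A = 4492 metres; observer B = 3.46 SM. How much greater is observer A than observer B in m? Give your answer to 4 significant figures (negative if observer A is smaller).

observer B: 3.46 SM = 5568.33 m.
Difference: 4492.00 − 5568.33 = -1076 m.

-1076 m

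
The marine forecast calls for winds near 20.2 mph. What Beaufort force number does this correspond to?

20.2 mph = 9.0 m/s, which is Beaufort 5 (fresh breeze, 8.0–10.7 m/s).

Beaufort force 5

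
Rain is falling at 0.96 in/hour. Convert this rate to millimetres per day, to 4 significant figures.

585.2 mm/day

0.96 in/hour × 25.4 mm/in × 24 hour/day = 585.2 mm/day.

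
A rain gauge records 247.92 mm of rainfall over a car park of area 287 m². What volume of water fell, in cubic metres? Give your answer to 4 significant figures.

71.15 cubic metres

1 mm over 1 m² is 1 L, so volume = 247.92 × 287 = 71153.04 L = 71.15 m³.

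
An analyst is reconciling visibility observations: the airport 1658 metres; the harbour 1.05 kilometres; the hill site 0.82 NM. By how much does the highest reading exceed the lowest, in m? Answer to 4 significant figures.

the harbour: 1.05 km = 1050.000 m.
the hill site: 0.82 nmi = 1518.640 m.
Spread: 1658.000 − 1050.000 = 608.0 m.

608.0 m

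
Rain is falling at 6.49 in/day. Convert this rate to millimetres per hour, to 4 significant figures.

6.869 mm/hour

6.49 in/day × 25.4 mm/in × 0.0416667 day/hour = 6.869 mm/hour.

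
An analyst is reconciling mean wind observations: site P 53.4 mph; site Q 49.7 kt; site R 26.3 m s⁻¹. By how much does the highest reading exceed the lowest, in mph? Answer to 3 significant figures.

5.43 mph

site Q: 49.7 kt = 57.1937 mph.
site R: 26.3 m/s = 58.8314 mph.
Spread: 58.8314 − 53.4000 = 5.43 mph.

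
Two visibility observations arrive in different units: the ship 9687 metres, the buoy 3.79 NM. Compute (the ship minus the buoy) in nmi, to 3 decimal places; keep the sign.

the ship: 9687 m = 5.23056 nmi.
Difference: 5.23056 − 3.79000 = 1.441 nmi.

1.441 nmi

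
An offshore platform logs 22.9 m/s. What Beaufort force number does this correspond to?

Beaufort force 9

22.9 m/s lies in the Beaufort 9 band (strong gale, 20.8–24.4 m/s).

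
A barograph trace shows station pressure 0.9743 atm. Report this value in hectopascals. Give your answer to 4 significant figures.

1 atm = 1013.25 hPa, so 0.9743 × 1013.25 = 987.2 hPa.

987.2 hPa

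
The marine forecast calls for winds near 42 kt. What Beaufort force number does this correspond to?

Beaufort force 9

42 kt lies in the Beaufort 9 band (strong gale, 41–47 kt).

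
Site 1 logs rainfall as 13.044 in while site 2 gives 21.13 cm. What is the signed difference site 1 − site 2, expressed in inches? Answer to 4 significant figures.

site 2: 21.13 cm = 8.31890 in.
Difference: 13.04400 − 8.31890 = 4.725 in.

4.725 in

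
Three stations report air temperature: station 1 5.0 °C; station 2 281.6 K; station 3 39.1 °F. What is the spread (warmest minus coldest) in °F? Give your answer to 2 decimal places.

8.11 °F

station 2: 281.6 K = 8.450 °C.
station 3: 39.1 °F = 3.944 °C.
Spread: 8.450 − 3.944 = 4.506 °C = 8.11 °F.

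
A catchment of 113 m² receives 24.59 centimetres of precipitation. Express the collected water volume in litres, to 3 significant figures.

27800 litres

Depth: 24.59 cm × 10 = 245.9 mm.
1 mm over 1 m² is 1 L, so volume = 245.9 × 113 = 27786.7 L ≈ 27800 L.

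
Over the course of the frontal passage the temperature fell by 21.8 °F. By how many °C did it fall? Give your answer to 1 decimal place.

12.1 °C

For a temperature change the 32° offset cancels: Δ°C = 21.8 × 0.5556 = 12.1 °C.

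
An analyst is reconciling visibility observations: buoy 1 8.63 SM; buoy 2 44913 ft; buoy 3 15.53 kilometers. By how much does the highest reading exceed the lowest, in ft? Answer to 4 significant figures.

buoy 1: 8.63 SM = 45566.40 ft.
buoy 3: 15.53 km = 50951.44 ft.
Spread: 50951.44 − 44913.00 = 6038 ft.

6038 ft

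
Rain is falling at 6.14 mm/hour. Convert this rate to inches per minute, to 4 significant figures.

0.004029 in/minute

6.14 mm/hour × 0.0393701 in/mm × 0.0166667 hour/minute = 0.004029 in/minute.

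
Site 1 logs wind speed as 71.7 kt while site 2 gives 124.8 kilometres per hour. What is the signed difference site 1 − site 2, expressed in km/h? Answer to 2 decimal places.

7.99 km/h

site 1: 71.7 kt = 132.7884 km/h.
Difference: 132.7884 − 124.8000 = 7.99 km/h.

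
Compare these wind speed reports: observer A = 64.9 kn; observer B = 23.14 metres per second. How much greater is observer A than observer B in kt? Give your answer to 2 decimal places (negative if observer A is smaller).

observer B: 23.14 m/s = 44.9806 kt.
Difference: 64.9000 − 44.9806 = 19.92 kt.

19.92 kt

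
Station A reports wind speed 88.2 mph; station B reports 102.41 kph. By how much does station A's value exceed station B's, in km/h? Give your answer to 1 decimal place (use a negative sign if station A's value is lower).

station A: 88.2 mph = 141.944 km/h.
Difference: 141.944 − 102.410 = 39.5 km/h.

39.5 km/h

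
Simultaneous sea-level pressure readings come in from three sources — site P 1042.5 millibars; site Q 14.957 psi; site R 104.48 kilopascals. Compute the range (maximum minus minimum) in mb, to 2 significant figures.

site Q: 14.957 psi = 1031.25 mb.
site R: 104.48 kPa = 1044.80 mb.
Spread: 1044.80 − 1031.25 = 14 mb.

14 mb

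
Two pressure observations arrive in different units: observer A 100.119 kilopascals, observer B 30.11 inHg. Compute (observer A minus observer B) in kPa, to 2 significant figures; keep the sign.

observer B: 30.11 inHg = 101.964 kPa.
Difference: 100.119 − 101.964 = -1.8 kPa.

-1.8 kPa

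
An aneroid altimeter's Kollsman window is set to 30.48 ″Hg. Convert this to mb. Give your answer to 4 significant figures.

1032 mb

1 inHg = 33.8639 mb, so 30.48 × 33.8639 = 1032 mb.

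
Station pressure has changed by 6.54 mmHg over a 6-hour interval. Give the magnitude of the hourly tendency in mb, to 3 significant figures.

6.54 mmHg / 6 h × 1.33322 mb/mmHg = 1.45 mb/h.

1.45 mb per hour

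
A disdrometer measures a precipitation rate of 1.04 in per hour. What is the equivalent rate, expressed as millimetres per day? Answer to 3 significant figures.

634 mm/day

1.04 in/hour × 25.4 mm/in × 24 hour/day = 634 mm/day.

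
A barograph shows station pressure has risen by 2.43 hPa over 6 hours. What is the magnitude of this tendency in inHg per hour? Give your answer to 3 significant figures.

2.43 hPa / 6 h × 0.02953 inHg/hPa = 0.0120 inHg/h.

0.0120 inHg per hour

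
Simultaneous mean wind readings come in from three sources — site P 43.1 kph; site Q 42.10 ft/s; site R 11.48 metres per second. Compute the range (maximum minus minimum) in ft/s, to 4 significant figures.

site P: 43.1 km/h = 39.27894 ft/s.
site R: 11.48 m/s = 37.66404 ft/s.
Spread: 42.10000 − 37.66404 = 4.436 ft/s.

4.436 ft/s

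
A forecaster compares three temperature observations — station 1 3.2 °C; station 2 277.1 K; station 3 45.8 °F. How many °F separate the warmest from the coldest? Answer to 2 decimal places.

8.04 °F

station 2: 277.1 K = 3.950 °C.
station 3: 45.8 °F = 7.667 °C.
Spread: 7.667 − 3.200 = 4.467 °C = 8.04 °F.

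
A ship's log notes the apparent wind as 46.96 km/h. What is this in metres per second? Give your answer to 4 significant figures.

1 km/h = 0.277778 m/s, so 46.96 × 0.277778 = 13.04 m/s.

13.04 m/s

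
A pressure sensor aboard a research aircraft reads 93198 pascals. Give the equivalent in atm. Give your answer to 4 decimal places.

0.9198 atm

1 Pa = 9.86923e-06 atm, so 93198 × 9.86923e-06 = 0.9198 atm.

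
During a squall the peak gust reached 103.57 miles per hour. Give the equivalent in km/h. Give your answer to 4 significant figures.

1 mph = 1.60934 km/h, so 103.57 × 1.60934 = 166.7 km/h.

166.7 km/h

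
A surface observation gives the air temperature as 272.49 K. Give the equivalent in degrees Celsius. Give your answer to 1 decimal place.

°C = 272.49 − 273.15 = -0.7 °C.

-0.7 °C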